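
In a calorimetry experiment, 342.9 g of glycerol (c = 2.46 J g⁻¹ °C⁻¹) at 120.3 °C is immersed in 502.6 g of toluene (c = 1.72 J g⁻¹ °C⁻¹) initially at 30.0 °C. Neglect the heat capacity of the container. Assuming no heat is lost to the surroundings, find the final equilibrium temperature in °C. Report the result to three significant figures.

Heat lost by glycerol = heat gained by toluene.
(342.9)(2.46)(120.3 − T) = (502.6)(1.72)(T − 30.0)
843.534 (120.3 − T) = 864.472 (T − 30.0)
101480 − 843.534 T = 864.472 T − 25934
127414 = 1708.006 T
T = 74.60 °C

T_f = 74.6 °C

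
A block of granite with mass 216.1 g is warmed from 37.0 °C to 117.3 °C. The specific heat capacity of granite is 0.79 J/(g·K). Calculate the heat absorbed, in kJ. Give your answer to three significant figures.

q = m c ΔT = 216.1 × 0.79 × (117.3 − 37.0)
q = 216.1 × 0.79 × 80.3 = 13710 J = 13.7 kJ

q = 13.7 kJ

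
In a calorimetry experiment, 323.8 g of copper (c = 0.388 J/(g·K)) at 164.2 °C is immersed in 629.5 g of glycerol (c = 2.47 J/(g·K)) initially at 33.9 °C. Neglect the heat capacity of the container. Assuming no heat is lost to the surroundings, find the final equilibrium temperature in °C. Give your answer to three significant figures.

Heat lost by copper = heat gained by glycerol.
(323.8)(0.388)(164.2 − T) = (629.5)(2.47)(T − 33.9)
125.6344 (164.2 − T) = 1554.865 (T − 33.9)
20629 − 125.6344 T = 1554.865 T − 52710
73339 = 1680.4994 T
T = 43.64 °C

T_f = 43.6 °C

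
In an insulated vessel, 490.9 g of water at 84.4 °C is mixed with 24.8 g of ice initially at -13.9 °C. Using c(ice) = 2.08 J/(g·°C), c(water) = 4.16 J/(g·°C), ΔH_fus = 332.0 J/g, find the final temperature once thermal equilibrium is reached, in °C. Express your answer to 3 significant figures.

T_f = 76.2 °C

Heat to bring ice to 0 °C and melt it: q₁ = 24.8×2.08×13.9 + 24.8×332.0 = 8950.6 J
Heat the water can supply cooling to 0 °C: 490.9×4.16×84.4 = 172357 J > q₁, so all ice melts.
Energy balance: 490.9×4.16×(84.4 − T) = 8950.6 + 24.8×4.16×(T − 0)
2042.144(84.4 − T) = 8950.6 + 103.168 T
172357 − 8950.6 = 2145.312 T
T = 163406.4 / 2145.312 = 76.17 °C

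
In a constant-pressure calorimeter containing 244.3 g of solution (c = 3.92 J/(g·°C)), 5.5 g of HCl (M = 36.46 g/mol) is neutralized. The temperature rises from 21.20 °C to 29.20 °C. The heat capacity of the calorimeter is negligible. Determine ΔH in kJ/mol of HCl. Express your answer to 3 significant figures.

ΔH = -50.8 kJ/mol

|ΔT| = |29.20 − 21.20| = 8.00 °C
|q_surr| = (244.3 × 3.92) × 8.00 = 957.656 × 8.00 = 7661 J
n(HCl) = 5.5 / 36.46 = 0.1509 mol
Temperature rose, so q_rxn = −|q_surr| = -7.661 kJ
ΔH = q_rxn / n = -50.77 kJ/mol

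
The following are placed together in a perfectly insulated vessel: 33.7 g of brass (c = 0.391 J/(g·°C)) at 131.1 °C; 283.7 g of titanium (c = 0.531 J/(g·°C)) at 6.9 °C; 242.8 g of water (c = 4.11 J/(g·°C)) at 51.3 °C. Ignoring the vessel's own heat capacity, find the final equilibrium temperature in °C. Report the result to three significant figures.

T_f = 46.4 °C

Σ mᵢcᵢ(T − Tᵢ) = 0  ⇒  T = Σ mᵢcᵢTᵢ / Σ mᵢcᵢ
Σ mᵢcᵢ = 33.7×0.391 + 283.7×0.531 + 242.8×4.11 = 1161.7294
Σ mᵢcᵢTᵢ = 13.1767×131.1 + 150.6447×6.9 + 997.908×51.3 = 53960
T = 53960 / 1161.7294 = 46.448 °C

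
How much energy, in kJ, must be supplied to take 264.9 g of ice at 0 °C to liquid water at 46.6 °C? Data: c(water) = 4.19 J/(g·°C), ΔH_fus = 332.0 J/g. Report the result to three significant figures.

q = 140 kJ

q1 (melt at 0 °C): 264.9 × 332.0 = 87947 J
q2 (heat water 0.0→46.6 °C): 264.9 × 4.19 × 46.6 = 51723 J
Total: 87947 + 51723 = 139670 J = 140 kJ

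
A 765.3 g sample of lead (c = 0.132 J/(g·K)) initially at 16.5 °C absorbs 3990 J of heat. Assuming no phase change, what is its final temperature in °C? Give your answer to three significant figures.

T_f = 56.0 °C

ΔT = q / (m c) = 3990 / (765.3 × 0.132) = 39.50 °C
T_f = 16.5 + 39.50 = 56.00 °C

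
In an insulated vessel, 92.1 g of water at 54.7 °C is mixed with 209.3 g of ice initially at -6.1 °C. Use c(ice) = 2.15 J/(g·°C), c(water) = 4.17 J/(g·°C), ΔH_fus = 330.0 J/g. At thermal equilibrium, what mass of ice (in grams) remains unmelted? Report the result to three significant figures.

m_ice remaining = 154 g

Heat to warm all ice to 0 °C: 209.3×2.15×6.1 = 2745.0 J
Heat released by water cooling to 0 °C: 92.1×4.17×54.7 = 21008 J
21008 J < 2745.0 + 209.3×330.0 = 71814.0 J, so not all ice melts; final T = 0 °C.
Heat left for melting: 21008 − 2745.0 = 18263.0 J
Mass melted = 18263.0 / 330.0 = 55.34 g
Ice remaining = 209.3 − 55.34 = 153.96 g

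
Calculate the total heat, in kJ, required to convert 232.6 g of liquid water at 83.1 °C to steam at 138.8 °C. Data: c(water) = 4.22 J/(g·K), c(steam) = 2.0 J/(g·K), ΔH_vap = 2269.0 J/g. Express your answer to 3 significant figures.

q1 (heat water 83.1→100.0 °C): 232.6 × 4.22 × 16.9 = 16589 J
q2 (vaporize at 100 °C): 232.6 × 2269.0 = 527769 J
q3 (heat steam 100.0→138.8 °C): 232.6 × 2.0 × 38.8 = 18050 J
Total: 16589 + 527769 + 18050 = 562408 J = 562 kJ

q = 562 kJ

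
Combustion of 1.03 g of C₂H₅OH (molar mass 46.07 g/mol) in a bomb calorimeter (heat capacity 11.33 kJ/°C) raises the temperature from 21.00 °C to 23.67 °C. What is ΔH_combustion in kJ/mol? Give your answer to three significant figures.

ΔT = 23.67 − 21.00 = 2.67 °C
q_cal = C_cal × ΔT = 11.33 × 2.67 = 30.2511 kJ
n = 1.03 / 46.07 = 0.02236 mol
q_rxn = −q_cal = -30.2511 kJ
ΔH = -30.2511 / 0.02236 = -1353 kJ/mol

ΔH = -1350 kJ/mol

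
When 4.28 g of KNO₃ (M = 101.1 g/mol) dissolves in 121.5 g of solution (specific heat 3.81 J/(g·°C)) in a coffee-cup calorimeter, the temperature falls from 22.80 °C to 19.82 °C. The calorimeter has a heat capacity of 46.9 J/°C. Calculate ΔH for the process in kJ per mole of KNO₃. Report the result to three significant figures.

|ΔT| = |19.82 − 22.80| = 2.98 °C
|q_surr| = (121.5 × 3.81 + 46.9) × 2.98 = 509.815 × 2.98 = 1519 J
n(KNO₃) = 4.28 / 101.1 = 0.04233 mol
Temperature fell, so q_rxn = +|q_surr| = 1.519 kJ
ΔH = q_rxn / n = 35.88 kJ/mol

ΔH = 35.9 kJ/mol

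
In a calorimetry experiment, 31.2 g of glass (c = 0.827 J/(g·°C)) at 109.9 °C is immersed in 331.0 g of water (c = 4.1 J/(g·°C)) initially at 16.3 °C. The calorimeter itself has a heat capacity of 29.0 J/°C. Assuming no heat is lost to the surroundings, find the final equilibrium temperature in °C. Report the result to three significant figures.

T_f = 18.0 °C

Heat lost by glass = heat gained by water + calorimeter.
(31.2)(0.827)(109.9 − T) = [(331.0)(4.1) + 29.0](T − 16.3)
25.8024 (109.9 − T) = 1386.1 (T − 16.3)
2835.7 − 25.8024 T = 1386.1 T − 22593
25428.7 = 1411.9024 T
T = 18.01 °C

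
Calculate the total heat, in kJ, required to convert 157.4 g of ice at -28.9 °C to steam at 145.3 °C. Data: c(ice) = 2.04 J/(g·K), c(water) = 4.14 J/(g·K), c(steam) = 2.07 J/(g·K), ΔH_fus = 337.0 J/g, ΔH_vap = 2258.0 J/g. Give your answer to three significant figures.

q1 (heat ice -28.9→0.0 °C): 157.4 × 2.04 × 28.9 = 9280 J
q2 (melt at 0 °C): 157.4 × 337.0 = 53044 J
q3 (heat water 0.0→100.0 °C): 157.4 × 4.14 × 100.0 = 65164 J
q4 (vaporize at 100 °C): 157.4 × 2258.0 = 355409 J
q5 (heat steam 100.0→145.3 °C): 157.4 × 2.07 × 45.3 = 14760 J
Total: 9280 + 53044 + 65164 + 355409 + 14760 = 497657 J = 498 kJ

q = 498 kJ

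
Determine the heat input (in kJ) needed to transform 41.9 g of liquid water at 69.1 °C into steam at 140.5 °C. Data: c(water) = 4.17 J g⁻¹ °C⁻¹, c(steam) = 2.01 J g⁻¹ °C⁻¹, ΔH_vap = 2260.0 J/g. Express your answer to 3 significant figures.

q = 104 kJ

q1 (heat water 69.1→100.0 °C): 41.9 × 4.17 × 30.9 = 5399 J
q2 (vaporize at 100 °C): 41.9 × 2260.0 = 94694 J
q3 (heat steam 100.0→140.5 °C): 41.9 × 2.01 × 40.5 = 3411 J
Total: 5399 + 94694 + 3411 = 103504 J = 104 kJ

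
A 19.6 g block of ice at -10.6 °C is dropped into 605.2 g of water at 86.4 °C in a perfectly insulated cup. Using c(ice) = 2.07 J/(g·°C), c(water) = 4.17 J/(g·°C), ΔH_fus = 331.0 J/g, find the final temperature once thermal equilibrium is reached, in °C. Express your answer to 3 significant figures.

Heat to bring ice to 0 °C and melt it: q₁ = 19.6×2.07×10.6 + 19.6×331.0 = 6917.7 J
Heat the water can supply cooling to 0 °C: 605.2×4.17×86.4 = 218046 J > q₁, so all ice melts.
Energy balance: 605.2×4.17×(86.4 − T) = 6917.7 + 19.6×4.17×(T − 0)
2523.684(86.4 − T) = 6917.7 + 81.732 T
218046 − 6917.7 = 2605.416 T
T = 211128.3 / 2605.416 = 81.03 °C

T_f = 81.0 °C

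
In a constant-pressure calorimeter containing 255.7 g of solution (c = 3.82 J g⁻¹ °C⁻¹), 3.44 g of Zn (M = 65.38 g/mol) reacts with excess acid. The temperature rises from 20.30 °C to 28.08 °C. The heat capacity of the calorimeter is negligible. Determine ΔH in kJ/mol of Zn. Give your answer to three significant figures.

ΔH = -144 kJ/mol

|ΔT| = |28.08 − 20.30| = 7.78 °C
|q_surr| = (255.7 × 3.82) × 7.78 = 976.774 × 7.78 = 7599 J
n(Zn) = 3.44 / 65.38 = 0.05262 mol
Temperature rose, so q_rxn = −|q_surr| = -7.599 kJ
ΔH = q_rxn / n = -144.4 kJ/mol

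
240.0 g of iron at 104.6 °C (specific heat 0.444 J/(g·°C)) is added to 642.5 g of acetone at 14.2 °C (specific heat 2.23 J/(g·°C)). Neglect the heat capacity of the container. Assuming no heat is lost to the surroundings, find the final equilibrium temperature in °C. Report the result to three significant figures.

T_f = 20.5 °C

Heat lost by iron = heat gained by acetone.
(240.0)(0.444)(104.6 − T) = (642.5)(2.23)(T − 14.2)
106.56 (104.6 − T) = 1432.775 (T − 14.2)
11146 − 106.56 T = 1432.775 T − 20345
31491 = 1539.335 T
T = 20.46 °C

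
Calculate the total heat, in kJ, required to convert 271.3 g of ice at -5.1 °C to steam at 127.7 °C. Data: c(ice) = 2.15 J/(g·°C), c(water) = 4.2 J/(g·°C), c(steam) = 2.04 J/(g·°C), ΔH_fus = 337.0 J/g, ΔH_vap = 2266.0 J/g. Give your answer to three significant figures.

q = 838 kJ

q1 (heat ice -5.1→0.0 °C): 271.3 × 2.15 × 5.1 = 2975 J
q2 (melt at 0 °C): 271.3 × 337.0 = 91428 J
q3 (heat water 0.0→100.0 °C): 271.3 × 4.2 × 100.0 = 113946 J
q4 (vaporize at 100 °C): 271.3 × 2266.0 = 614766 J
q5 (heat steam 100.0→127.7 °C): 271.3 × 2.04 × 27.7 = 15331 J
Total: 2975 + 91428 + 113946 + 614766 + 15331 = 838446 J = 838 kJ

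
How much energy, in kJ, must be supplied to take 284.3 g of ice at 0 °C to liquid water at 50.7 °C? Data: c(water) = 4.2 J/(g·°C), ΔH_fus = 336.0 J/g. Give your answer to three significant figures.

q = 156 kJ

q1 (melt at 0 °C): 284.3 × 336.0 = 95525 J
q2 (heat water 0.0→50.7 °C): 284.3 × 4.2 × 50.7 = 60539 J
Total: 95525 + 60539 = 156064 J = 156 kJ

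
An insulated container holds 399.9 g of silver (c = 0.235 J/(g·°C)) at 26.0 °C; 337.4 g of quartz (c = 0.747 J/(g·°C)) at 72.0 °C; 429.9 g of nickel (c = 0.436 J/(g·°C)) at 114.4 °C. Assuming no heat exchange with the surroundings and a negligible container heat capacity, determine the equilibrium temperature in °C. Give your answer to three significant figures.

T_f = 78.8 °C

Σ mᵢcᵢ(T − Tᵢ) = 0  ⇒  T = Σ mᵢcᵢTᵢ / Σ mᵢcᵢ
Σ mᵢcᵢ = 399.9×0.235 + 337.4×0.747 + 429.9×0.436 = 533.4507
Σ mᵢcᵢTᵢ = 93.9765×26.0 + 252.0378×72.0 + 187.4364×114.4 = 42033
T = 42033 / 533.4507 = 78.79 °C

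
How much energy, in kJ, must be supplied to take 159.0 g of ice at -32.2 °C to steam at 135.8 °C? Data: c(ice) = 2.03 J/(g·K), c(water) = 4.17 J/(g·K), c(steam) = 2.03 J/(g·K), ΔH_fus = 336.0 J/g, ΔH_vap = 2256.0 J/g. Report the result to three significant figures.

q1 (heat ice -32.2→0.0 °C): 159.0 × 2.03 × 32.2 = 10393 J
q2 (melt at 0 °C): 159.0 × 336.0 = 53424 J
q3 (heat water 0.0→100.0 °C): 159.0 × 4.17 × 100.0 = 66303 J
q4 (vaporize at 100 °C): 159.0 × 2256.0 = 358704 J
q5 (heat steam 100.0→135.8 °C): 159.0 × 2.03 × 35.8 = 11555 J
Total: 10393 + 53424 + 66303 + 358704 + 11555 = 500379 J = 500 kJ

q = 500 kJ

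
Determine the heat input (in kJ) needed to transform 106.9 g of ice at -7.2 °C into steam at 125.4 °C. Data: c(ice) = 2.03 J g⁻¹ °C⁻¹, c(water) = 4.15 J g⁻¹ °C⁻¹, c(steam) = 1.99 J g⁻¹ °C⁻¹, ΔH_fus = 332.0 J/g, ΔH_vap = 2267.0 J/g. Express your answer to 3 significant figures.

q1 (heat ice -7.2→0.0 °C): 106.9 × 2.03 × 7.2 = 1562 J
q2 (melt at 0 °C): 106.9 × 332.0 = 35491 J
q3 (heat water 0.0→100.0 °C): 106.9 × 4.15 × 100.0 = 44364 J
q4 (vaporize at 100 °C): 106.9 × 2267.0 = 242342 J
q5 (heat steam 100.0→125.4 °C): 106.9 × 1.99 × 25.4 = 5403 J
Total: 1562 + 35491 + 44364 + 242342 + 5403 = 329162 J = 329 kJ

q = 329 kJ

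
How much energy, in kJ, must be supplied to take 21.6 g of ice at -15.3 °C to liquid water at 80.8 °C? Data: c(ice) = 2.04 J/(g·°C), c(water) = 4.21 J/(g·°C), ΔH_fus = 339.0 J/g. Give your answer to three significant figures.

q1 (heat ice -15.3→0.0 °C): 21.6 × 2.04 × 15.3 = 674 J
q2 (melt at 0 °C): 21.6 × 339.0 = 7322 J
q3 (heat water 0.0→80.8 °C): 21.6 × 4.21 × 80.8 = 7348 J
Total: 674 + 7322 + 7348 = 15344 J = 15.3 kJ

q = 15.3 kJ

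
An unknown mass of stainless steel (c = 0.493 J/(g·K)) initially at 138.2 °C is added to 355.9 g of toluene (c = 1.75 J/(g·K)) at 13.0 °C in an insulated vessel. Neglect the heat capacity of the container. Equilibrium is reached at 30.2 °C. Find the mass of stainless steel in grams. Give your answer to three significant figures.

m = 201 g

q_gained = (355.9 × 1.75) × (30.2 − 13.0) = 10710 J
q_lost = m × 0.493 × (138.2 − 30.2) = 53.244 m
m = 10710 / 53.244 = 201 g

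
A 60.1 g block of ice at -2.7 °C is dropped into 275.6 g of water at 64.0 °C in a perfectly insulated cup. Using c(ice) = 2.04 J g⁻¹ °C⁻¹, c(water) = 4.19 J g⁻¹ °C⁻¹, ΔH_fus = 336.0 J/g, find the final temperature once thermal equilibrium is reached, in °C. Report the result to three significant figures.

T_f = 38.0 °C

Heat to bring ice to 0 °C and melt it: q₁ = 60.1×2.04×2.7 + 60.1×336.0 = 20525 J
Heat the water can supply cooling to 0 °C: 275.6×4.19×64.0 = 73904.9 J > q₁, so all ice melts.
Energy balance: 275.6×4.19×(64.0 − T) = 20525 + 60.1×4.19×(T − 0)
1154.764(64.0 − T) = 20525 + 251.819 T
73904.9 − 20525 = 1406.583 T
T = 53379.9 / 1406.583 = 37.95 °C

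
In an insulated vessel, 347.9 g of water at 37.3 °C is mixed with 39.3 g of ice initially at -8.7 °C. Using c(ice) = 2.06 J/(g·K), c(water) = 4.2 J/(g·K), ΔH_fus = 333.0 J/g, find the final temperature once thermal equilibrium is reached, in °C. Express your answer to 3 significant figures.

T_f = 25.0 °C

Heat to bring ice to 0 °C and melt it: q₁ = 39.3×2.06×8.7 + 39.3×333.0 = 13791 J
Heat the water can supply cooling to 0 °C: 347.9×4.2×37.3 = 54502.0 J > q₁, so all ice melts.
Energy balance: 347.9×4.2×(37.3 − T) = 13791 + 39.3×4.2×(T − 0)
1461.18(37.3 − T) = 13791 + 165.06 T
54502.0 − 13791 = 1626.24 T
T = 40711.0 / 1626.24 = 25.03 °C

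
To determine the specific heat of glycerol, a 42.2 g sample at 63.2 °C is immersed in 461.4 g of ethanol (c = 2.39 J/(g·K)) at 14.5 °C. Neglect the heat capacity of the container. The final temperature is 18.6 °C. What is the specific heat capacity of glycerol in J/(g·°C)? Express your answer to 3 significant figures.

q_gained = (461.4 × 2.39) × (18.6 − 14.5) = 4521 J
q_lost = 42.2 × c × (63.2 − 18.6) = 1882.12 c
Set equal: c = 4521 / 1882.12 = 2.40 J/(g·°C)

c = 2.40 J/(g·°C)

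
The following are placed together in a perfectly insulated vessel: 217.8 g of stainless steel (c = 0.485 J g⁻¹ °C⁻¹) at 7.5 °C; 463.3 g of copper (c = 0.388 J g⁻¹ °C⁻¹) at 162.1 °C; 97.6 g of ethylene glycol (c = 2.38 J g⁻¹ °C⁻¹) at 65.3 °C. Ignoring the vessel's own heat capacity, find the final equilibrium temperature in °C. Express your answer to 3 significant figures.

Σ mᵢcᵢ(T − Tᵢ) = 0  ⇒  T = Σ mᵢcᵢTᵢ / Σ mᵢcᵢ
Σ mᵢcᵢ = 217.8×0.485 + 463.3×0.388 + 97.6×2.38 = 517.6814
Σ mᵢcᵢTᵢ = 105.633×7.5 + 179.7604×162.1 + 232.288×65.3 = 45100
T = 45100 / 517.6814 = 87.12 °C

T_f = 87.1 °C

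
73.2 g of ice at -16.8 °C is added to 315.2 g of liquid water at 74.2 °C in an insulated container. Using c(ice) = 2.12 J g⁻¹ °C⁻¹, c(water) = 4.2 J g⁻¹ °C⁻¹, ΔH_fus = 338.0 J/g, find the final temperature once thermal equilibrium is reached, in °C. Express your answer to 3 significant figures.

Heat to bring ice to 0 °C and melt it: q₁ = 73.2×2.12×16.8 + 73.2×338.0 = 27349 J
Heat the water can supply cooling to 0 °C: 315.2×4.2×74.2 = 98228.9 J > q₁, so all ice melts.
Energy balance: 315.2×4.2×(74.2 − T) = 27349 + 73.2×4.2×(T − 0)
1323.84(74.2 − T) = 27349 + 307.44 T
98228.9 − 27349 = 1631.28 T
T = 70879.9 / 1631.28 = 43.45 °C

T_f = 43.5 °C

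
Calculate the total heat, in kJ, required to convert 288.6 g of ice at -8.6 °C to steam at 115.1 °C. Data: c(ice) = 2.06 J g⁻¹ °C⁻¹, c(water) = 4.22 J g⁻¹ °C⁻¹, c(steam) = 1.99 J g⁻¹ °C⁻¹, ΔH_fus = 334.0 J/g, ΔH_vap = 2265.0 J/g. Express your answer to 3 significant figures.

q1 (heat ice -8.6→0.0 °C): 288.6 × 2.06 × 8.6 = 5113 J
q2 (melt at 0 °C): 288.6 × 334.0 = 96392 J
q3 (heat water 0.0→100.0 °C): 288.6 × 4.22 × 100.0 = 121789 J
q4 (vaporize at 100 °C): 288.6 × 2265.0 = 653679 J
q5 (heat steam 100.0→115.1 °C): 288.6 × 1.99 × 15.1 = 8672 J
Total: 5113 + 96392 + 121789 + 653679 + 8672 = 885645 J = 886 kJ

q = 886 kJ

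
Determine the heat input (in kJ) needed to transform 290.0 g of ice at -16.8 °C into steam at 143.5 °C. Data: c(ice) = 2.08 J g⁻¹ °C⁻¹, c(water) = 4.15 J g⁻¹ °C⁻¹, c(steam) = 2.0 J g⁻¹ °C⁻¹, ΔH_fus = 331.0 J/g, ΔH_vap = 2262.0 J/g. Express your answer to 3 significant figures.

q1 (heat ice -16.8→0.0 °C): 290.0 × 2.08 × 16.8 = 10134 J
q2 (melt at 0 °C): 290.0 × 331.0 = 95990 J
q3 (heat water 0.0→100.0 °C): 290.0 × 4.15 × 100.0 = 120350 J
q4 (vaporize at 100 °C): 290.0 × 2262.0 = 655980 J
q5 (heat steam 100.0→143.5 °C): 290.0 × 2.0 × 43.5 = 25230 J
Total: 10134 + 95990 + 120350 + 655980 + 25230 = 907684 J = 908 kJ

q = 908 kJ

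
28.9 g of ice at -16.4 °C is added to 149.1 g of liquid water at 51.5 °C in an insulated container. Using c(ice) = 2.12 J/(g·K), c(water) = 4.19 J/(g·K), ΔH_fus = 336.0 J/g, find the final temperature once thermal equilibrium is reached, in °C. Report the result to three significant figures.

T_f = 28.8 °C

Heat to bring ice to 0 °C and melt it: q₁ = 28.9×2.12×16.4 + 28.9×336.0 = 10715 J
Heat the water can supply cooling to 0 °C: 149.1×4.19×51.5 = 32173.5 J > q₁, so all ice melts.
Energy balance: 149.1×4.19×(51.5 − T) = 10715 + 28.9×4.19×(T − 0)
624.729(51.5 − T) = 10715 + 121.091 T
32173.5 − 10715 = 745.820 T
T = 21458.5 / 745.820 = 28.77 °C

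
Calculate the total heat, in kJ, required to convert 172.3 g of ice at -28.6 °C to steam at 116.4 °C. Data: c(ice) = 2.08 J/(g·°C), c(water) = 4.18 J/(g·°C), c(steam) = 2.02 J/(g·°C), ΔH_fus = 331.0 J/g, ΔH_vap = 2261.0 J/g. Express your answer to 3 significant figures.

q = 535 kJ

q1 (heat ice -28.6→0.0 °C): 172.3 × 2.08 × 28.6 = 10250 J
q2 (melt at 0 °C): 172.3 × 331.0 = 57031 J
q3 (heat water 0.0→100.0 °C): 172.3 × 4.18 × 100.0 = 72021 J
q4 (vaporize at 100 °C): 172.3 × 2261.0 = 389570 J
q5 (heat steam 100.0→116.4 °C): 172.3 × 2.02 × 16.4 = 5708 J
Total: 10250 + 57031 + 72021 + 389570 + 5708 = 534580 J = 535 kJ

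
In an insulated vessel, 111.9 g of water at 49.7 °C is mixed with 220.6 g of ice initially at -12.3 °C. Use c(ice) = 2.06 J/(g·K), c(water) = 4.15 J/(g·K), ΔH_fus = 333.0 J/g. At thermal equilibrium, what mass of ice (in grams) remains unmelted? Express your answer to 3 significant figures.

Heat to warm all ice to 0 °C: 220.6×2.06×12.3 = 5589.6 J
Heat released by water cooling to 0 °C: 111.9×4.15×49.7 = 23080 J
23080 J < 5589.6 + 220.6×333.0 = 79049.4 J, so not all ice melts; final T = 0 °C.
Heat left for melting: 23080 − 5589.6 = 17490.4 J
Mass melted = 17490.4 / 333.0 = 52.52 g
Ice remaining = 220.6 − 52.52 = 168.08 g

m_ice remaining = 168 g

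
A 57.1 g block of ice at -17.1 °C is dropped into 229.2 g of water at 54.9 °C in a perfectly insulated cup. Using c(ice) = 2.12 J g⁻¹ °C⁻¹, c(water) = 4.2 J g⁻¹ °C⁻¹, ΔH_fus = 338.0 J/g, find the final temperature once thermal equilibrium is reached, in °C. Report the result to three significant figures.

Heat to bring ice to 0 °C and melt it: q₁ = 57.1×2.12×17.1 + 57.1×338.0 = 21370 J
Heat the water can supply cooling to 0 °C: 229.2×4.2×54.9 = 52848.9 J > q₁, so all ice melts.
Energy balance: 229.2×4.2×(54.9 − T) = 21370 + 57.1×4.2×(T − 0)
962.64(54.9 − T) = 21370 + 239.82 T
52848.9 − 21370 = 1202.46 T
T = 31478.9 / 1202.46 = 26.18 °C

T_f = 26.2 °C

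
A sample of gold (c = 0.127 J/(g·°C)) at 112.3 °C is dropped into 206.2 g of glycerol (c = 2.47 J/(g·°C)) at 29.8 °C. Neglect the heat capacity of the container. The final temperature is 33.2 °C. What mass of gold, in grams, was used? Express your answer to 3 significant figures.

q_gained = (206.2 × 2.47) × (33.2 − 29.8) = 1732 J
q_lost = m × 0.127 × (112.3 − 33.2) = 10.0457 m
m = 1732 / 10.0457 = 172 g

m = 172 g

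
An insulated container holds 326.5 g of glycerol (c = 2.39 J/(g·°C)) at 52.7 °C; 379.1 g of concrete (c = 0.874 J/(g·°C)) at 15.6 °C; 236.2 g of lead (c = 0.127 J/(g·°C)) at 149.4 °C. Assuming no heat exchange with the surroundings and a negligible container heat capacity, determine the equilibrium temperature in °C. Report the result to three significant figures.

Σ mᵢcᵢ(T − Tᵢ) = 0  ⇒  T = Σ mᵢcᵢTᵢ / Σ mᵢcᵢ
Σ mᵢcᵢ = 326.5×2.39 + 379.1×0.874 + 236.2×0.127 = 1141.6658
Σ mᵢcᵢTᵢ = 780.335×52.7 + 331.3334×15.6 + 29.9974×149.4 = 50774
T = 50774 / 1141.6658 = 44.47 °C

T_f = 44.5 °C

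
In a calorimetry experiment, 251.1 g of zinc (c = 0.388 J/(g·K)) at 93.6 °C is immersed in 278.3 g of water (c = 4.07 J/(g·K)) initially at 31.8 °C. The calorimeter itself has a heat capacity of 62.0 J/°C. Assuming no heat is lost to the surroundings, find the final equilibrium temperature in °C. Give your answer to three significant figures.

Heat lost by zinc = heat gained by water + calorimeter.
(251.1)(0.388)(93.6 − T) = [(278.3)(4.07) + 62.0](T − 31.8)
97.4268 (93.6 − T) = 1194.681 (T − 31.8)
9119.1 − 97.4268 T = 1194.681 T − 37991
47110.1 = 1292.1078 T
T = 36.46 °C

T_f = 36.5 °C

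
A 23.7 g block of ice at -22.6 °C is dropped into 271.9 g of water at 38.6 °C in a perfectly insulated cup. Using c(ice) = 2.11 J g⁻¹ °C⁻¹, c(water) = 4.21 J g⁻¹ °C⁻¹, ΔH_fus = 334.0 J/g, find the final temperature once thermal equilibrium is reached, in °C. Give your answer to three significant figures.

Heat to bring ice to 0 °C and melt it: q₁ = 23.7×2.11×22.6 + 23.7×334.0 = 9046.0 J
Heat the water can supply cooling to 0 °C: 271.9×4.21×38.6 = 44185.4 J > q₁, so all ice melts.
Energy balance: 271.9×4.21×(38.6 − T) = 9046.0 + 23.7×4.21×(T − 0)
1144.699(38.6 − T) = 9046.0 + 99.777 T
44185.4 − 9046.0 = 1244.476 T
T = 35139.4 / 1244.476 = 28.24 °C

T_f = 28.2 °C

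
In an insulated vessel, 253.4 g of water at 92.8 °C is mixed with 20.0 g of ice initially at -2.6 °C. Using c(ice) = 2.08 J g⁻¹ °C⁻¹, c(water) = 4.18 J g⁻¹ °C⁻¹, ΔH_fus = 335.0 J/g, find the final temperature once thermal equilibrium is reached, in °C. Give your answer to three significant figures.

Heat to bring ice to 0 °C and melt it: q₁ = 20.0×2.08×2.6 + 20.0×335.0 = 6808.2 J
Heat the water can supply cooling to 0 °C: 253.4×4.18×92.8 = 98294.9 J > q₁, so all ice melts.
Energy balance: 253.4×4.18×(92.8 − T) = 6808.2 + 20.0×4.18×(T − 0)
1059.212(92.8 − T) = 6808.2 + 83.6 T
98294.9 − 6808.2 = 1142.812 T
T = 91486.7 / 1142.812 = 80.05 °C

T_f = 80.1 °C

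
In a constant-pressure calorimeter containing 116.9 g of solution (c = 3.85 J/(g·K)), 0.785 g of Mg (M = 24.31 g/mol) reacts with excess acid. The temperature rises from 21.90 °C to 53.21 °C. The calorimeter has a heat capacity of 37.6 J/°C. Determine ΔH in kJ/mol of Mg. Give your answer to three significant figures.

ΔH = -473 kJ/mol

|ΔT| = |53.21 − 21.90| = 31.31 °C
|q_surr| = (116.9 × 3.85 + 37.6) × 31.31 = 487.665 × 31.31 = 15270 J
n(Mg) = 0.785 / 24.31 = 0.03229 mol
Temperature rose, so q_rxn = −|q_surr| = -15.27 kJ
ΔH = q_rxn / n = -472.9 kJ/mol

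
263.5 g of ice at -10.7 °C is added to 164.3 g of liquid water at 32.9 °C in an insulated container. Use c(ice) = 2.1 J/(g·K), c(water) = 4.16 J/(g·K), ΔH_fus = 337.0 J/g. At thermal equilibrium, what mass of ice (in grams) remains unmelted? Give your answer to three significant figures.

Heat to warm all ice to 0 °C: 263.5×2.1×10.7 = 5920.8 J
Heat released by water cooling to 0 °C: 164.3×4.16×32.9 = 22487 J
22487 J < 5920.8 + 263.5×337.0 = 94720.3 J, so not all ice melts; final T = 0 °C.
Heat left for melting: 22487 − 5920.8 = 16566.2 J
Mass melted = 16566.2 / 337.0 = 49.16 g
Ice remaining = 263.5 − 49.16 = 214.34 g

m_ice remaining = 214 g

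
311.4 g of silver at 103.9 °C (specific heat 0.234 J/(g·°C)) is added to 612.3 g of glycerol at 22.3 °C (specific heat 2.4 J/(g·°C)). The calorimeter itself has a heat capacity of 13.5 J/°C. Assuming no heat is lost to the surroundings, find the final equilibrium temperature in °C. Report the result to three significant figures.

Heat lost by silver = heat gained by glycerol + calorimeter.
(311.4)(0.234)(103.9 − T) = [(612.3)(2.4) + 13.5](T − 22.3)
72.8676 (103.9 − T) = 1483.02 (T − 22.3)
7570.9 − 72.8676 T = 1483.02 T − 33071
40641.9 = 1555.8876 T
T = 26.12 °C

T_f = 26.1 °C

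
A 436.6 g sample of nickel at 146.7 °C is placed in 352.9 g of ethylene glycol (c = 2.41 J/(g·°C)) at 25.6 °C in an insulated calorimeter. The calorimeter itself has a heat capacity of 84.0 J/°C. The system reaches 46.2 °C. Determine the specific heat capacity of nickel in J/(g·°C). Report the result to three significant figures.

c = 0.439 J/(g·°C)

q_gained = (352.9 × 2.41 + 84.0) × (46.2 − 25.6) = 19250 J
q_lost = 436.6 × c × (146.7 − 46.2) = 43878.3 c
Set equal: c = 19250 / 43878.3 = 0.439 J/(g·°C)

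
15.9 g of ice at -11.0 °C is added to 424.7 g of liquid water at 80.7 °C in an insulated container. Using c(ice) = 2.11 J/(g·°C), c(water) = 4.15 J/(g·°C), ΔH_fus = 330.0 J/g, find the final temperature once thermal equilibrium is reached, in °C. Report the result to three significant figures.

Heat to bring ice to 0 °C and melt it: q₁ = 15.9×2.11×11.0 + 15.9×330.0 = 5616.0 J
Heat the water can supply cooling to 0 °C: 424.7×4.15×80.7 = 142234 J > q₁, so all ice melts.
Energy balance: 424.7×4.15×(80.7 − T) = 5616.0 + 15.9×4.15×(T − 0)
1762.505(80.7 − T) = 5616.0 + 65.985 T
142234 − 5616.0 = 1828.490 T
T = 136618.0 / 1828.490 = 74.72 °C

T_f = 74.7 °C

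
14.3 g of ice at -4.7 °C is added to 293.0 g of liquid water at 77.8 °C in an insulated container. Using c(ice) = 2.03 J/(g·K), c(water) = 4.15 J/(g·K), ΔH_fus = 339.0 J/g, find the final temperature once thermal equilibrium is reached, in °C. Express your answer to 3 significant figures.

Heat to bring ice to 0 °C and melt it: q₁ = 14.3×2.03×4.7 + 14.3×339.0 = 4984.1 J
Heat the water can supply cooling to 0 °C: 293.0×4.15×77.8 = 94600.9 J > q₁, so all ice melts.
Energy balance: 293.0×4.15×(77.8 − T) = 4984.1 + 14.3×4.15×(T − 0)
1215.95(77.8 − T) = 4984.1 + 59.345 T
94600.9 − 4984.1 = 1275.295 T
T = 89616.8 / 1275.295 = 70.27 °C

T_f = 70.3 °C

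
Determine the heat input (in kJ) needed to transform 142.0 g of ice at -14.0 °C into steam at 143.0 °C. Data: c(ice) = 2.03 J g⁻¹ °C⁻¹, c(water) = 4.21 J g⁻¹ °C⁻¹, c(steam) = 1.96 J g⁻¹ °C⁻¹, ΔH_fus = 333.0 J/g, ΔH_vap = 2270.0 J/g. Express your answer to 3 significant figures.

q1 (heat ice -14.0→0.0 °C): 142.0 × 2.03 × 14.0 = 4036 J
q2 (melt at 0 °C): 142.0 × 333.0 = 47286 J
q3 (heat water 0.0→100.0 °C): 142.0 × 4.21 × 100.0 = 59782 J
q4 (vaporize at 100 °C): 142.0 × 2270.0 = 322340 J
q5 (heat steam 100.0→143.0 °C): 142.0 × 1.96 × 43.0 = 11968 J
Total: 4036 + 47286 + 59782 + 322340 + 11968 = 445412 J = 445 kJ

q = 445 kJ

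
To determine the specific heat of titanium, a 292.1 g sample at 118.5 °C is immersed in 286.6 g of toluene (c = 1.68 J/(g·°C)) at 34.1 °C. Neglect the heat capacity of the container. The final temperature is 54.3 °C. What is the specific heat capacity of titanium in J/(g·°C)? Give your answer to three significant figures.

c = 0.519 J/(g·°C)

q_gained = (286.6 × 1.68) × (54.3 − 34.1) = 9726 J
q_lost = 292.1 × c × (118.5 − 54.3) = 18752.82 c
Set equal: c = 9726 / 18752.82 = 0.519 J/(g·°C)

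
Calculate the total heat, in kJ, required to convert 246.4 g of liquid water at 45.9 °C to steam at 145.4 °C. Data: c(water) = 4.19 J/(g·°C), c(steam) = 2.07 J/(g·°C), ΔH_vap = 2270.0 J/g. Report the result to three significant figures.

q = 638 kJ

q1 (heat water 45.9→100.0 °C): 246.4 × 4.19 × 54.1 = 55854 J
q2 (vaporize at 100 °C): 246.4 × 2270.0 = 559328 J
q3 (heat steam 100.0→145.4 °C): 246.4 × 2.07 × 45.4 = 23156 J
Total: 55854 + 559328 + 23156 = 638338 J = 638 kJ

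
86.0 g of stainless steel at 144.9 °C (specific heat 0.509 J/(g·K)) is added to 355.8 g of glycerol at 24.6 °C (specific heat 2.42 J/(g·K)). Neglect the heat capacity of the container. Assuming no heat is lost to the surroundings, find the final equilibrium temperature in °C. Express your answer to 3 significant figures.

T_f = 30.4 °C

Heat lost by stainless steel = heat gained by glycerol.
(86.0)(0.509)(144.9 − T) = (355.8)(2.42)(T − 24.6)
43.774 (144.9 − T) = 861.036 (T − 24.6)
6342.9 − 43.774 T = 861.036 T − 21181
27523.9 = 904.810 T
T = 30.42 °C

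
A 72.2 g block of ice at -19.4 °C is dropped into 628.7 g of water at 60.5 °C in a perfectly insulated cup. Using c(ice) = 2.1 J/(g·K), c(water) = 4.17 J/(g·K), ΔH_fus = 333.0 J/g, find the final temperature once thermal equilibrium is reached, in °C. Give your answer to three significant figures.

T_f = 45.0 °C

Heat to bring ice to 0 °C and melt it: q₁ = 72.2×2.1×19.4 + 72.2×333.0 = 26984 J
Heat the water can supply cooling to 0 °C: 628.7×4.17×60.5 = 158612 J > q₁, so all ice melts.
Energy balance: 628.7×4.17×(60.5 − T) = 26984 + 72.2×4.17×(T − 0)
2621.679(60.5 − T) = 26984 + 301.074 T
158612 − 26984 = 2922.753 T
T = 131628 / 2922.753 = 45.04 °C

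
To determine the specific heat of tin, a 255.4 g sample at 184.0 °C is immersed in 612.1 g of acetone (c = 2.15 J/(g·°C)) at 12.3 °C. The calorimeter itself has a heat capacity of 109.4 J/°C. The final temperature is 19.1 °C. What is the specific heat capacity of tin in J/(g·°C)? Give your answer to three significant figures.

q_gained = (612.1 × 2.15 + 109.4) × (19.1 − 12.3) = 9693 J
q_lost = 255.4 × c × (184.0 − 19.1) = 42115.46 c
Set equal: c = 9693 / 42115.46 = 0.230 J/(g·°C)

c = 0.230 J/(g·°C)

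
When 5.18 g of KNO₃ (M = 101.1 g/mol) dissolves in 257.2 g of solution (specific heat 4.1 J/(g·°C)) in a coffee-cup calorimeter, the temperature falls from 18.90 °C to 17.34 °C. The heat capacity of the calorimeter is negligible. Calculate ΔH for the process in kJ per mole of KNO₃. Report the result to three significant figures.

ΔH = 32.1 kJ/mol

|ΔT| = |17.34 − 18.90| = 1.56 °C
|q_surr| = (257.2 × 4.1) × 1.56 = 1054.52 × 1.56 = 1645 J
n(KNO₃) = 5.18 / 101.1 = 0.05124 mol
Temperature fell, so q_rxn = +|q_surr| = 1.645 kJ
ΔH = q_rxn / n = 32.10 kJ/mol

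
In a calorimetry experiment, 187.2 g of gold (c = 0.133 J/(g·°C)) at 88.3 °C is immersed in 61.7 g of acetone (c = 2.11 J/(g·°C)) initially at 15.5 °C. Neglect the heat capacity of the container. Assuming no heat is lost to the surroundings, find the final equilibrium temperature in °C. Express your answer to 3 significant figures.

T_f = 27.2 °C

Heat lost by gold = heat gained by acetone.
(187.2)(0.133)(88.3 − T) = (61.7)(2.11)(T − 15.5)
24.8976 (88.3 − T) = 130.187 (T − 15.5)
2198.5 − 24.8976 T = 130.187 T − 2017.9
4216.4 = 155.0846 T
T = 27.19 °C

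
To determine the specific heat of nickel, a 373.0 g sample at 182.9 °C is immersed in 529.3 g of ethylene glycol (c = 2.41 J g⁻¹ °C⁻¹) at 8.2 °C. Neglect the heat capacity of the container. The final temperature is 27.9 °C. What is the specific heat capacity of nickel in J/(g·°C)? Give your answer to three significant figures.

q_gained = (529.3 × 2.41) × (27.9 − 8.2) = 25130 J
q_lost = 373.0 × c × (182.9 − 27.9) = 57815 c
Set equal: c = 25130 / 57815 = 0.435 J/(g·°C)

c = 0.435 J/(g·°C)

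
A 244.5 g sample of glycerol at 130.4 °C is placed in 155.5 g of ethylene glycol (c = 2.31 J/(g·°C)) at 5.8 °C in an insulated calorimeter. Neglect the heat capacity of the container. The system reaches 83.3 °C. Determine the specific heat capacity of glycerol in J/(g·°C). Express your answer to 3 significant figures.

q_gained = (155.5 × 2.31) × (83.3 − 5.8) = 27840 J
q_lost = 244.5 × c × (130.4 − 83.3) = 11515.95 c
Set equal: c = 27840 / 11515.95 = 2.42 J/(g·°C)

c = 2.42 J/(g·°C)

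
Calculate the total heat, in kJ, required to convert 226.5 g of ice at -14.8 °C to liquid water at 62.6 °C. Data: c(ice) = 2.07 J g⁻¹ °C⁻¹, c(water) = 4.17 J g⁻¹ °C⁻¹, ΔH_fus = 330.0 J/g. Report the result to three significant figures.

q = 141 kJ

q1 (heat ice -14.8→0.0 °C): 226.5 × 2.07 × 14.8 = 6939 J
q2 (melt at 0 °C): 226.5 × 330.0 = 74745 J
q3 (heat water 0.0→62.6 °C): 226.5 × 4.17 × 62.6 = 59126 J
Total: 6939 + 74745 + 59126 = 140810 J = 141 kJ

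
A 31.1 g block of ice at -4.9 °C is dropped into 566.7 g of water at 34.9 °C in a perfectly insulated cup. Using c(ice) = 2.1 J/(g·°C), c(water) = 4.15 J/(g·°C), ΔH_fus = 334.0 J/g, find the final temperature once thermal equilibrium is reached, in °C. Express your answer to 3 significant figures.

Heat to bring ice to 0 °C and melt it: q₁ = 31.1×2.1×4.9 + 31.1×334.0 = 10707 J
Heat the water can supply cooling to 0 °C: 566.7×4.15×34.9 = 82078.0 J > q₁, so all ice melts.
Energy balance: 566.7×4.15×(34.9 − T) = 10707 + 31.1×4.15×(T − 0)
2351.805(34.9 − T) = 10707 + 129.065 T
82078.0 − 10707 = 2480.870 T
T = 71371.0 / 2480.870 = 28.77 °C

T_f = 28.8 °C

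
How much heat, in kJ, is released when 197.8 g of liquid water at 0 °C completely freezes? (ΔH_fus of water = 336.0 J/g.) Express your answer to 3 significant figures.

q = m × ΔH_fus = 197.8 × 336.0 = 66460 J = 66.5 kJ

q = 66.5 kJ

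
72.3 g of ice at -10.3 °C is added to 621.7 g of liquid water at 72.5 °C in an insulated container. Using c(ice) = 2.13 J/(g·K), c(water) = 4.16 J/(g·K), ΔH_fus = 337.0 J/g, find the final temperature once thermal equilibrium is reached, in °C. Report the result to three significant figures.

T_f = 56.0 °C

Heat to bring ice to 0 °C and melt it: q₁ = 72.3×2.13×10.3 + 72.3×337.0 = 25951 J
Heat the water can supply cooling to 0 °C: 621.7×4.16×72.5 = 187505 J > q₁, so all ice melts.
Energy balance: 621.7×4.16×(72.5 − T) = 25951 + 72.3×4.16×(T − 0)
2586.272(72.5 − T) = 25951 + 300.768 T
187505 − 25951 = 2887.040 T
T = 161554 / 2887.040 = 55.96 °C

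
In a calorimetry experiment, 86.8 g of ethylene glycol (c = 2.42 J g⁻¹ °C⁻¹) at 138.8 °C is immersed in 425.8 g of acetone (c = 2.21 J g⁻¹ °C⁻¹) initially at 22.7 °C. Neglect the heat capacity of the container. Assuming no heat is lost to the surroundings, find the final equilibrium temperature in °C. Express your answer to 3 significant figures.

T_f = 43.9 °C

Heat lost by ethylene glycol = heat gained by acetone.
(86.8)(2.42)(138.8 − T) = (425.8)(2.21)(T − 22.7)
210.056 (138.8 − T) = 941.018 (T − 22.7)
29156 − 210.056 T = 941.018 T − 21361
50517 = 1151.074 T
T = 43.89 °C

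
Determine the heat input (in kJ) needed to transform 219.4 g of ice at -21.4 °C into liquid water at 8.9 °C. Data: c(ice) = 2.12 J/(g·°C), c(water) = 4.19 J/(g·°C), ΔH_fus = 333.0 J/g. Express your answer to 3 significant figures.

q = 91.2 kJ

q1 (heat ice -21.4→0.0 °C): 219.4 × 2.12 × 21.4 = 9954 J
q2 (melt at 0 °C): 219.4 × 333.0 = 73060 J
q3 (heat water 0.0→8.9 °C): 219.4 × 4.19 × 8.9 = 8182 J
Total: 9954 + 73060 + 8182 = 91196 J = 91.2 kJ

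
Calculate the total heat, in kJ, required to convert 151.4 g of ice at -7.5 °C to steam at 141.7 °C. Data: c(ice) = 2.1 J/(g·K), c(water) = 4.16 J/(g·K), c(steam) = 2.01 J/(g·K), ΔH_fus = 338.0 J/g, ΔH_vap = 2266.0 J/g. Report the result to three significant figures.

q = 472 kJ

q1 (heat ice -7.5→0.0 °C): 151.4 × 2.1 × 7.5 = 2385 J
q2 (melt at 0 °C): 151.4 × 338.0 = 51173 J
q3 (heat water 0.0→100.0 °C): 151.4 × 4.16 × 100.0 = 62982 J
q4 (vaporize at 100 °C): 151.4 × 2266.0 = 343072 J
q5 (heat steam 100.0→141.7 °C): 151.4 × 2.01 × 41.7 = 12690 J
Total: 2385 + 51173 + 62982 + 343072 + 12690 = 472302 J = 472 kJ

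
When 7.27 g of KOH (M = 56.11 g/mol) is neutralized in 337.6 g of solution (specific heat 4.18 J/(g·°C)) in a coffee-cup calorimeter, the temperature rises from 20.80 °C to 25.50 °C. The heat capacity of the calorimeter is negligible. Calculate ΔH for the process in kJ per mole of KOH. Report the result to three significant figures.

ΔH = -51.2 kJ/mol

|ΔT| = |25.50 − 20.80| = 4.70 °C
|q_surr| = (337.6 × 4.18) × 4.70 = 1411.168 × 4.70 = 6632 J
n(KOH) = 7.27 / 56.11 = 0.1296 mol
Temperature rose, so q_rxn = −|q_surr| = -6.632 kJ
ΔH = q_rxn / n = -51.17 kJ/mol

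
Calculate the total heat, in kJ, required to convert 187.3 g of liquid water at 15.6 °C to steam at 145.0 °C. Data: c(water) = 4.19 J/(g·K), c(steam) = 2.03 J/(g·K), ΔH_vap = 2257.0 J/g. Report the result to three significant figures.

q1 (heat water 15.6→100.0 °C): 187.3 × 4.19 × 84.4 = 66236 J
q2 (vaporize at 100 °C): 187.3 × 2257.0 = 422736 J
q3 (heat steam 100.0→145.0 °C): 187.3 × 2.03 × 45.0 = 17110 J
Total: 66236 + 422736 + 17110 = 506082 J = 506 kJ

q = 506 kJ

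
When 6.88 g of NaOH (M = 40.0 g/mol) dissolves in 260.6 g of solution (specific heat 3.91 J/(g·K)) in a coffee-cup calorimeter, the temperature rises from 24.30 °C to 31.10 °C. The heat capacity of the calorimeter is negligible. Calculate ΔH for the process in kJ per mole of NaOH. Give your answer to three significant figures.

|ΔT| = |31.10 − 24.30| = 6.80 °C
|q_surr| = (260.6 × 3.91) × 6.80 = 1018.946 × 6.80 = 6929 J
n(NaOH) = 6.88 / 40.0 = 0.1720 mol
Temperature rose, so q_rxn = −|q_surr| = -6.929 kJ
ΔH = q_rxn / n = -40.28 kJ/mol

ΔH = -40.3 kJ/mol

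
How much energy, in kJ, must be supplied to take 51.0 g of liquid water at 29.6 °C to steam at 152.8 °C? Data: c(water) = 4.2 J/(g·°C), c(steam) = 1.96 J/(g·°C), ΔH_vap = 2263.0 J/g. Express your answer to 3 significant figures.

q1 (heat water 29.6→100.0 °C): 51.0 × 4.2 × 70.4 = 15080 J
q2 (vaporize at 100 °C): 51.0 × 2263.0 = 115413 J
q3 (heat steam 100.0→152.8 °C): 51.0 × 1.96 × 52.8 = 5278 J
Total: 15080 + 115413 + 5278 = 135771 J = 136 kJ

q = 136 kJ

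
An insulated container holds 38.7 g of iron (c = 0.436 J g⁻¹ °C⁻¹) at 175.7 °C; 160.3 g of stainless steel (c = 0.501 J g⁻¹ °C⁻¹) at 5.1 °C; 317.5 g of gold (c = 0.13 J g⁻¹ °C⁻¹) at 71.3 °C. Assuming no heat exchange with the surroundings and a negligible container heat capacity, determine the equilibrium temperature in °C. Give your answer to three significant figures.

Σ mᵢcᵢ(T − Tᵢ) = 0  ⇒  T = Σ mᵢcᵢTᵢ / Σ mᵢcᵢ
Σ mᵢcᵢ = 38.7×0.436 + 160.3×0.501 + 317.5×0.13 = 138.4585
Σ mᵢcᵢTᵢ = 16.8732×175.7 + 80.3103×5.1 + 41.275×71.3 = 6317.1
T = 6317.1 / 138.4585 = 45.62 °C

T_f = 45.6 °C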